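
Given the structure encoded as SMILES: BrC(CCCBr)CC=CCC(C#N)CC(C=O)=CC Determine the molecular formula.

Walk through each heavy atom and fill implicit hydrogens from standard valence (C 4, N 3, O 2, S 2, halogen 1):
  atom 1: Br (halogen, monovalent) → 0 H
  atom 2: C, bond orders sum to 3 (valence 4) → 1 H
  atom 3: C, bond orders sum to 2 (valence 4) → 2 H
  atom 4: C, bond orders sum to 2 (valence 4) → 2 H
  atom 5: C, bond orders sum to 2 (valence 4) → 2 H
  atom 6: Br (halogen, monovalent) → 0 H
  atom 7: C, bond orders sum to 2 (valence 4) → 2 H
  atom 8: C, bond orders sum to 3 (valence 4) → 1 H
  atom 9: C, bond orders sum to 3 (valence 4) → 1 H
  atom 10: C, bond orders sum to 2 (valence 4) → 2 H
  atom 11: C, bond orders sum to 3 (valence 4) → 1 H
  atom 12: C, bond orders sum to 4 (valence 4) → 0 H
  atom 13: N, bond orders sum to 3 (valence 3) → 0 H
  atom 14: C, bond orders sum to 2 (valence 4) → 2 H
  atom 15: C, bond orders sum to 4 (valence 4) → 0 H
  atom 16: C, bond orders sum to 3 (valence 4) → 1 H
  atom 17: O, bond orders sum to 2 (valence 2) → 0 H
  atom 18: C, bond orders sum to 3 (valence 4) → 1 H
  atom 19: C, bond orders sum to 1 (valence 4) → 3 H
Totals → C:15, H:21, Br:2, N:1, O:1.
In Hill order: C15H21Br2NO.

C15H21Br2NO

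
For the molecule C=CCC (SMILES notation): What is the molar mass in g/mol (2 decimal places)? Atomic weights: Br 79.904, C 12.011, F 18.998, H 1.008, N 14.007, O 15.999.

56.11 g/mol

First, the molecular formula is C4H8 (counting implicit H from valence).
  C: 4 × 12.011 = 48.044
  H: 8 × 1.008 = 8.064
Sum: 4×12.011 + 8×1.008 = 56.108 → 56.11 g/mol.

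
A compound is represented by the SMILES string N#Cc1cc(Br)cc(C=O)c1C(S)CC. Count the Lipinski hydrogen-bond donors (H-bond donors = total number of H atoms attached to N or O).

0

Donors: find every N or O and count the H atoms it carries.
  atom 1 (N): bond orders sum to 3 → 0 H
  atom 10 (O): bond orders sum to 2 → 0 H
Lipinski HBD = 0.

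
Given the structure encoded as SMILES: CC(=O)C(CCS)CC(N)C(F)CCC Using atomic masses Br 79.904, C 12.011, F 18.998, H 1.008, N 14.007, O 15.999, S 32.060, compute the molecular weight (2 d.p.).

235.36 g/mol

First, the molecular formula is C11H22FNOS (counting implicit H from valence).
  C: 11 × 12.011 = 132.121
  F: 1 × 18.998 = 18.998
  H: 22 × 1.008 = 22.176
  N: 1 × 14.007 = 14.007
  O: 1 × 15.999 = 15.999
  S: 1 × 32.060 = 32.060
Sum: 11×12.011 + 1×18.998 + 22×1.008 + 1×14.007 + 1×15.999 + 1×32.060 = 235.361 → 235.36 g/mol.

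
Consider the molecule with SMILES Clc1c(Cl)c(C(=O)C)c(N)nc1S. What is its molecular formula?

Walk through each heavy atom and fill implicit hydrogens from standard valence (C 4, N 3, O 2, S 2, halogen 1); for lowercase aromatic atoms, an aromatic c carries 1 H when it has two neighbours and 0 H with three, and aromatic n carries 0 H:
  atom 1: Cl (halogen, monovalent) → 0 H
  atom 2: aromatic c, 3 neighbours → 0 H
  atom 3: aromatic c, 3 neighbours → 0 H
  atom 4: Cl (halogen, monovalent) → 0 H
  atom 5: aromatic c, 3 neighbours → 0 H
  atom 6: C, bond orders sum to 4 (valence 4) → 0 H
  atom 7: O, bond orders sum to 2 (valence 2) → 0 H
  atom 8: C, bond orders sum to 1 (valence 4) → 3 H
  atom 9: aromatic c, 3 neighbours → 0 H
  atom 10: N, bond orders sum to 1 (valence 3) → 2 H
  atom 11: aromatic n, 2 neighbours → 0 H
  atom 12: aromatic c, 3 neighbours → 0 H
  atom 13: S, bond orders sum to 1 (valence 2) → 1 H
Totals → C:7, H:6, Cl:2, N:2, O:1, S:1.
In Hill order: C7H6Cl2N2OS.

C7H6Cl2N2OS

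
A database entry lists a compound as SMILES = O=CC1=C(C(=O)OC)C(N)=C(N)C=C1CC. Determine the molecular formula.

Walk through each heavy atom and fill implicit hydrogens from standard valence (C 4, N 3, O 2, S 2, halogen 1):
  atom 1: O, bond orders sum to 2 (valence 2) → 0 H
  atom 2: C, bond orders sum to 3 (valence 4) → 1 H
  atom 3: C, bond orders sum to 4 (valence 4) → 0 H
  atom 4: C, bond orders sum to 4 (valence 4) → 0 H
  atom 5: C, bond orders sum to 4 (valence 4) → 0 H
  atom 6: O, bond orders sum to 2 (valence 2) → 0 H
  atom 7: O, bond orders sum to 2 (valence 2) → 0 H
  atom 8: C, bond orders sum to 1 (valence 4) → 3 H
  atom 9: C, bond orders sum to 4 (valence 4) → 0 H
  atom 10: N, bond orders sum to 1 (valence 3) → 2 H
  atom 11: C, bond orders sum to 4 (valence 4) → 0 H
  atom 12: N, bond orders sum to 1 (valence 3) → 2 H
  atom 13: C, bond orders sum to 3 (valence 4) → 1 H
  atom 14: C, bond orders sum to 4 (valence 4) → 0 H
  atom 15: C, bond orders sum to 2 (valence 4) → 2 H
  atom 16: C, bond orders sum to 1 (valence 4) → 3 H
Totals → C:11, H:14, N:2, O:3.

C11H14N2O3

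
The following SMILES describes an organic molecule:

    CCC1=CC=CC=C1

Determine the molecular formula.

C8H10

Walk through each heavy atom and fill implicit hydrogens from standard valence (C 4, N 3, O 2, S 2, halogen 1):
  atom 1: C, bond orders sum to 1 (valence 4) → 3 H
  atom 2: C, bond orders sum to 2 (valence 4) → 2 H
  atom 3: C, bond orders sum to 4 (valence 4) → 0 H
  atom 4: C, bond orders sum to 3 (valence 4) → 1 H
  atom 5: C, bond orders sum to 3 (valence 4) → 1 H
  atom 6: C, bond orders sum to 3 (valence 4) → 1 H
  atom 7: C, bond orders sum to 3 (valence 4) → 1 H
  atom 8: C, bond orders sum to 3 (valence 4) → 1 H
Totals → C:8, H:10.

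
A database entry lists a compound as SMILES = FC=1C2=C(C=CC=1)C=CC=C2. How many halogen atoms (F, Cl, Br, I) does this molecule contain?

1

Halogen atoms appear at heavy-atom position 1 (1×F).
Halogen count: 1.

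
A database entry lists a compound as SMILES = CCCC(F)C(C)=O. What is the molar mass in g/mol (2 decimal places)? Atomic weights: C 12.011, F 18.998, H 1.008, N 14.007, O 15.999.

118.15 g/mol

First, the molecular formula is C6H11FO (counting implicit H from valence).
  C: 6 × 12.011 = 72.066
  F: 1 × 18.998 = 18.998
  H: 11 × 1.008 = 11.088
  O: 1 × 15.999 = 15.999
Sum: 6×12.011 + 1×18.998 + 11×1.008 + 1×15.999 = 118.151 → 118.15 g/mol.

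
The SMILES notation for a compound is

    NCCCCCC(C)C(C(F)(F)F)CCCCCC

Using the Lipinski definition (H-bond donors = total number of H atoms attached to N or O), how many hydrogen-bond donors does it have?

2

Donors: find every N or O and count the H atoms it carries.
  atom 1 (N): bond orders sum to 1 → 2 H
Lipinski HBD = 2.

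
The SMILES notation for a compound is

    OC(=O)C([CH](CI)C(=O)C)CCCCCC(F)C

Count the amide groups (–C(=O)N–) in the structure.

Scan the SMILES for the amide motif — none present.
Groups that are present: 1 carboxylic acid, 1 ketone.

0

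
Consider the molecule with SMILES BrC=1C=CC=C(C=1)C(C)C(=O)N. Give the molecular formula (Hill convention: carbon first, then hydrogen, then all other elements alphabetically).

Walk through each heavy atom and fill implicit hydrogens from standard valence (C 4, N 3, O 2, S 2, halogen 1):
  atom 1: Br (halogen, monovalent) → 0 H
  atom 2: C, bond orders sum to 4 (valence 4) → 0 H
  atom 3: C, bond orders sum to 3 (valence 4) → 1 H
  atom 4: C, bond orders sum to 3 (valence 4) → 1 H
  atom 5: C, bond orders sum to 3 (valence 4) → 1 H
  atom 6: C, bond orders sum to 4 (valence 4) → 0 H
  atom 7: C, bond orders sum to 3 (valence 4) → 1 H
  atom 8: C, bond orders sum to 3 (valence 4) → 1 H
  atom 9: C, bond orders sum to 1 (valence 4) → 3 H
  atom 10: C, bond orders sum to 4 (valence 4) → 0 H
  atom 11: O, bond orders sum to 2 (valence 2) → 0 H
  atom 12: N, bond orders sum to 1 (valence 3) → 2 H
Totals → C:9, H:10, Br:1, N:1, O:1.
In Hill order: C9H10BrNO.

C9H10BrNO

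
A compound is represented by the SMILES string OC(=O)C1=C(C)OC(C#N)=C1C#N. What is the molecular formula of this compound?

Walk through each heavy atom and fill implicit hydrogens from standard valence (C 4, N 3, O 2, S 2, halogen 1):
  atom 1: O, bond orders sum to 1 (valence 2) → 1 H
  atom 2: C, bond orders sum to 4 (valence 4) → 0 H
  atom 3: O, bond orders sum to 2 (valence 2) → 0 H
  atom 4: C, bond orders sum to 4 (valence 4) → 0 H
  atom 5: C, bond orders sum to 4 (valence 4) → 0 H
  atom 6: C, bond orders sum to 1 (valence 4) → 3 H
  atom 7: O, bond orders sum to 2 (valence 2) → 0 H
  atom 8: C, bond orders sum to 4 (valence 4) → 0 H
  atom 9: C, bond orders sum to 4 (valence 4) → 0 H
  atom 10: N, bond orders sum to 3 (valence 3) → 0 H
  atom 11: C, bond orders sum to 4 (valence 4) → 0 H
  atom 12: C, bond orders sum to 4 (valence 4) → 0 H
  atom 13: N, bond orders sum to 3 (valence 3) → 0 H
Totals → C:8, H:4, N:2, O:3.
In Hill order: C8H4N2O3.

C8H4N2O3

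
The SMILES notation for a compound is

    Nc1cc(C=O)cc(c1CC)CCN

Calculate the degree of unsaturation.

Molecular formula: C11H16N2O.
DoU = (2C + 2 + N − H − X) / 2, where X is the halogen count and O/S are ignored.
    = (2·11 + 2 + 2 − 16 − 0) / 2 = 10 / 2 = 5.

5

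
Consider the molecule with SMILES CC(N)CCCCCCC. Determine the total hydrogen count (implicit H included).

Walk through each heavy atom and fill implicit hydrogens from standard valence (C 4, N 3, O 2, S 2, halogen 1):
  atom 1: C, bond orders sum to 1 (valence 4) → 3 H
  atom 2: C, bond orders sum to 3 (valence 4) → 1 H
  atom 3: N, bond orders sum to 1 (valence 3) → 2 H
  atom 4: C, bond orders sum to 2 (valence 4) → 2 H
  atom 5: C, bond orders sum to 2 (valence 4) → 2 H
  atom 6: C, bond orders sum to 2 (valence 4) → 2 H
  atom 7: C, bond orders sum to 2 (valence 4) → 2 H
  atom 8: C, bond orders sum to 2 (valence 4) → 2 H
  atom 9: C, bond orders sum to 2 (valence 4) → 2 H
  atom 10: C, bond orders sum to 1 (valence 4) → 3 H
Total hydrogens: 21.

21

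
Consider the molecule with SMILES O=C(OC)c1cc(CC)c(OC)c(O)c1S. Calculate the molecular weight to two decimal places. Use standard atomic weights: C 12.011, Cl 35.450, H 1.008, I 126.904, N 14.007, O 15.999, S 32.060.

242.29 g/mol

First, the molecular formula is C11H14O4S (counting implicit H from valence).
  C: 11 × 12.011 = 132.121
  H: 14 × 1.008 = 14.112
  O: 4 × 15.999 = 63.996
  S: 1 × 32.060 = 32.060
Sum: 11×12.011 + 14×1.008 + 4×15.999 + 1×32.060 = 242.289 → 242.29 g/mol.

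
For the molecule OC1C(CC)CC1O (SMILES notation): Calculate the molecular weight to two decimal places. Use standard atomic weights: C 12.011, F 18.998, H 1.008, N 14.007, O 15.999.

First, the molecular formula is C6H12O2 (counting implicit H from valence).
  C: 6 × 12.011 = 72.066
  H: 12 × 1.008 = 12.096
  O: 2 × 15.999 = 31.998
Sum: 6×12.011 + 12×1.008 + 2×15.999 = 116.160 → 116.16 g/mol.

116.16 g/mol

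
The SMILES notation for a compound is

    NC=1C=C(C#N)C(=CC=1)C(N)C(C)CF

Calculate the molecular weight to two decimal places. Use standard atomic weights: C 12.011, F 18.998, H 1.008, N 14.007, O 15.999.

First, the molecular formula is C11H14FN3 (counting implicit H from valence).
  C: 11 × 12.011 = 132.121
  F: 1 × 18.998 = 18.998
  H: 14 × 1.008 = 14.112
  N: 3 × 14.007 = 42.021
Sum: 11×12.011 + 1×18.998 + 14×1.008 + 3×14.007 = 207.252 → 207.25 g/mol.

207.25 g/mol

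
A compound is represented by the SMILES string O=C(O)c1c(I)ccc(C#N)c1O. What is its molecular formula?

Walk through each heavy atom and fill implicit hydrogens from standard valence (C 4, N 3, O 2, S 2, halogen 1); for lowercase aromatic atoms, an aromatic c carries 1 H when it has two neighbours and 0 H with three, and aromatic n carries 0 H:
  atom 1: O, bond orders sum to 2 (valence 2) → 0 H
  atom 2: C, bond orders sum to 4 (valence 4) → 0 H
  atom 3: O, bond orders sum to 1 (valence 2) → 1 H
  atom 4: aromatic c, 3 neighbours → 0 H
  atom 5: aromatic c, 3 neighbours → 0 H
  atom 6: I (halogen, monovalent) → 0 H
  atom 7: aromatic c, 2 neighbours → 1 H
  atom 8: aromatic c, 2 neighbours → 1 H
  atom 9: aromatic c, 3 neighbours → 0 H
  atom 10: C, bond orders sum to 4 (valence 4) → 0 H
  atom 11: N, bond orders sum to 3 (valence 3) → 0 H
  atom 12: aromatic c, 3 neighbours → 0 H
  atom 13: O, bond orders sum to 1 (valence 2) → 1 H
Totals → C:8, H:4, I:1, N:1, O:3.
In Hill order: C8H4INO3.

C8H4INO3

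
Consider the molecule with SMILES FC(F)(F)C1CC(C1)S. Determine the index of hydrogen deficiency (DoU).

1

Molecular formula: C5H7F3S.
DoU = (2C + 2 + N − H − X) / 2, where X is the halogen count and O/S are ignored.
    = (2·5 + 2 + 0 − 7 − 3) / 2 = 2 / 2 = 1.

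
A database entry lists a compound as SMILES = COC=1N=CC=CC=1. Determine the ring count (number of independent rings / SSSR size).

In SMILES, each pair of matching ring-closure digits denotes one ring-closing bond; the number of such bonds equals the number of independent rings.
Ring-closure bonds here: 1.

1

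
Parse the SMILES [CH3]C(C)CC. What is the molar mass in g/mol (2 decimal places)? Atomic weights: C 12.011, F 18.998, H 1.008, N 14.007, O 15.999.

First, the molecular formula is C5H12 (counting implicit H from valence).
  C: 5 × 12.011 = 60.055
  H: 12 × 1.008 = 12.096
Sum: 5×12.011 + 12×1.008 = 72.151 → 72.15 g/mol.

72.15 g/mol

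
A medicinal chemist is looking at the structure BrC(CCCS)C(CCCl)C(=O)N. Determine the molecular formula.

Walk through each heavy atom and fill implicit hydrogens from standard valence (C 4, N 3, O 2, S 2, halogen 1):
  atom 1: Br (halogen, monovalent) → 0 H
  atom 2: C, bond orders sum to 3 (valence 4) → 1 H
  atom 3: C, bond orders sum to 2 (valence 4) → 2 H
  atom 4: C, bond orders sum to 2 (valence 4) → 2 H
  atom 5: C, bond orders sum to 2 (valence 4) → 2 H
  atom 6: S, bond orders sum to 1 (valence 2) → 1 H
  atom 7: C, bond orders sum to 3 (valence 4) → 1 H
  atom 8: C, bond orders sum to 2 (valence 4) → 2 H
  atom 9: C, bond orders sum to 2 (valence 4) → 2 H
  atom 10: Cl (halogen, monovalent) → 0 H
  atom 11: C, bond orders sum to 4 (valence 4) → 0 H
  atom 12: O, bond orders sum to 2 (valence 2) → 0 H
  atom 13: N, bond orders sum to 1 (valence 3) → 2 H
Totals → C:8, H:15, Br:1, Cl:1, N:1, O:1, S:1.
In Hill order: C8H15BrClNOS.

C8H15BrClNOS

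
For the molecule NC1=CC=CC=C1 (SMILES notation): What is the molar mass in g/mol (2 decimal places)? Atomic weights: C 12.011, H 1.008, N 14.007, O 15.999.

First, the molecular formula is C6H7N (counting implicit H from valence).
  C: 6 × 12.011 = 72.066
  H: 7 × 1.008 = 7.056
  N: 1 × 14.007 = 14.007
Sum: 6×12.011 + 7×1.008 + 1×14.007 = 93.129 → 93.13 g/mol.

93.13 g/mol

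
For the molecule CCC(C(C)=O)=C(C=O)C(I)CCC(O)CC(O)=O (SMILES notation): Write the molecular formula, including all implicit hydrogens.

C13H19IO5

Walk through each heavy atom and fill implicit hydrogens from standard valence (C 4, N 3, O 2, S 2, halogen 1):
  atom 1: C, bond orders sum to 1 (valence 4) → 3 H
  atom 2: C, bond orders sum to 2 (valence 4) → 2 H
  atom 3: C, bond orders sum to 4 (valence 4) → 0 H
  atom 4: C, bond orders sum to 4 (valence 4) → 0 H
  atom 5: C, bond orders sum to 1 (valence 4) → 3 H
  atom 6: O, bond orders sum to 2 (valence 2) → 0 H
  atom 7: C, bond orders sum to 4 (valence 4) → 0 H
  atom 8: C, bond orders sum to 3 (valence 4) → 1 H
  atom 9: O, bond orders sum to 2 (valence 2) → 0 H
  atom 10: C, bond orders sum to 3 (valence 4) → 1 H
  atom 11: I (halogen, monovalent) → 0 H
  atom 12: C, bond orders sum to 2 (valence 4) → 2 H
  atom 13: C, bond orders sum to 2 (valence 4) → 2 H
  atom 14: C, bond orders sum to 3 (valence 4) → 1 H
  atom 15: O, bond orders sum to 1 (valence 2) → 1 H
  atom 16: C, bond orders sum to 2 (valence 4) → 2 H
  atom 17: C, bond orders sum to 4 (valence 4) → 0 H
  atom 18: O, bond orders sum to 1 (valence 2) → 1 H
  atom 19: O, bond orders sum to 2 (valence 2) → 0 H
Totals → C:13, H:19, I:1, O:5.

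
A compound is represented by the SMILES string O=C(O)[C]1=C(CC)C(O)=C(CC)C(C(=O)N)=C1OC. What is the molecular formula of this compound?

Walk through each heavy atom and fill implicit hydrogens from standard valence (C 4, N 3, O 2, S 2, halogen 1):
  atom 1: O, bond orders sum to 2 (valence 2) → 0 H
  atom 2: C, bond orders sum to 4 (valence 4) → 0 H
  atom 3: O, bond orders sum to 1 (valence 2) → 1 H
  atom 4: C with explicit H count 0
  atom 5: C, bond orders sum to 4 (valence 4) → 0 H
  atom 6: C, bond orders sum to 2 (valence 4) → 2 H
  atom 7: C, bond orders sum to 1 (valence 4) → 3 H
  atom 8: C, bond orders sum to 4 (valence 4) → 0 H
  atom 9: O, bond orders sum to 1 (valence 2) → 1 H
  atom 10: C, bond orders sum to 4 (valence 4) → 0 H
  atom 11: C, bond orders sum to 2 (valence 4) → 2 H
  atom 12: C, bond orders sum to 1 (valence 4) → 3 H
  atom 13: C, bond orders sum to 4 (valence 4) → 0 H
  atom 14: C, bond orders sum to 4 (valence 4) → 0 H
  atom 15: O, bond orders sum to 2 (valence 2) → 0 H
  atom 16: N, bond orders sum to 1 (valence 3) → 2 H
  atom 17: C, bond orders sum to 4 (valence 4) → 0 H
  atom 18: O, bond orders sum to 2 (valence 2) → 0 H
  atom 19: C, bond orders sum to 1 (valence 4) → 3 H
Totals → C:13, H:17, N:1, O:5.
In Hill order: C13H17NO5.

C13H17NO5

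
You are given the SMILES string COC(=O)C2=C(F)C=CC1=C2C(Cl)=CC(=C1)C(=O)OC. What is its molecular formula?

Walk through each heavy atom and fill implicit hydrogens from standard valence (C 4, N 3, O 2, S 2, halogen 1):
  atom 1: C, bond orders sum to 1 (valence 4) → 3 H
  atom 2: O, bond orders sum to 2 (valence 2) → 0 H
  atom 3: C, bond orders sum to 4 (valence 4) → 0 H
  atom 4: O, bond orders sum to 2 (valence 2) → 0 H
  atom 5: C, bond orders sum to 4 (valence 4) → 0 H
  atom 6: C, bond orders sum to 4 (valence 4) → 0 H
  atom 7: F (halogen, monovalent) → 0 H
  atom 8: C, bond orders sum to 3 (valence 4) → 1 H
  atom 9: C, bond orders sum to 3 (valence 4) → 1 H
  atom 10: C, bond orders sum to 4 (valence 4) → 0 H
  atom 11: C, bond orders sum to 4 (valence 4) → 0 H
  atom 12: C, bond orders sum to 4 (valence 4) → 0 H
  atom 13: Cl (halogen, monovalent) → 0 H
  atom 14: C, bond orders sum to 3 (valence 4) → 1 H
  atom 15: C, bond orders sum to 4 (valence 4) → 0 H
  atom 16: C, bond orders sum to 3 (valence 4) → 1 H
  atom 17: C, bond orders sum to 4 (valence 4) → 0 H
  atom 18: O, bond orders sum to 2 (valence 2) → 0 H
  atom 19: O, bond orders sum to 2 (valence 2) → 0 H
  atom 20: C, bond orders sum to 1 (valence 4) → 3 H
Totals → C:14, H:10, Cl:1, F:1, O:4.
In Hill order: C14H10ClFO4.

C14H10ClFO4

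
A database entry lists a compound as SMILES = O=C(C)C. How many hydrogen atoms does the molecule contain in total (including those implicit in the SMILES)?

6

Walk through each heavy atom and fill implicit hydrogens from standard valence (C 4, N 3, O 2, S 2, halogen 1):
  atom 1: O, bond orders sum to 2 (valence 2) → 0 H
  atom 2: C, bond orders sum to 4 (valence 4) → 0 H
  atom 3: C, bond orders sum to 1 (valence 4) → 3 H
  atom 4: C, bond orders sum to 1 (valence 4) → 3 H
Total hydrogens: 6.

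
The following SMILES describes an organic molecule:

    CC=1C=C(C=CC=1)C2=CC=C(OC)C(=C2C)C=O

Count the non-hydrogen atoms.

18

Every atom symbol written in the SMILES (organic subset) is one heavy atom; implicit H are not written.
Heavy atoms by element → C:16, O:2.
Total: 18.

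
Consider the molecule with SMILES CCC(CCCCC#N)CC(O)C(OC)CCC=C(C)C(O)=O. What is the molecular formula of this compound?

Walk through each heavy atom and fill implicit hydrogens from standard valence (C 4, N 3, O 2, S 2, halogen 1):
  atom 1: C, bond orders sum to 1 (valence 4) → 3 H
  atom 2: C, bond orders sum to 2 (valence 4) → 2 H
  atom 3: C, bond orders sum to 3 (valence 4) → 1 H
  atom 4: C, bond orders sum to 2 (valence 4) → 2 H
  atom 5: C, bond orders sum to 2 (valence 4) → 2 H
  atom 6: C, bond orders sum to 2 (valence 4) → 2 H
  atom 7: C, bond orders sum to 2 (valence 4) → 2 H
  atom 8: C, bond orders sum to 4 (valence 4) → 0 H
  atom 9: N, bond orders sum to 3 (valence 3) → 0 H
  atom 10: C, bond orders sum to 2 (valence 4) → 2 H
  atom 11: C, bond orders sum to 3 (valence 4) → 1 H
  atom 12: O, bond orders sum to 1 (valence 2) → 1 H
  atom 13: C, bond orders sum to 3 (valence 4) → 1 H
  atom 14: O, bond orders sum to 2 (valence 2) → 0 H
  atom 15: C, bond orders sum to 1 (valence 4) → 3 H
  atom 16: C, bond orders sum to 2 (valence 4) → 2 H
  atom 17: C, bond orders sum to 2 (valence 4) → 2 H
  atom 18: C, bond orders sum to 3 (valence 4) → 1 H
  atom 19: C, bond orders sum to 4 (valence 4) → 0 H
  atom 20: C, bond orders sum to 1 (valence 4) → 3 H
  atom 21: C, bond orders sum to 4 (valence 4) → 0 H
  atom 22: O, bond orders sum to 1 (valence 2) → 1 H
  atom 23: O, bond orders sum to 2 (valence 2) → 0 H
Totals → C:18, H:31, N:1, O:4.
In Hill order: C18H31NO4.

C18H31NO4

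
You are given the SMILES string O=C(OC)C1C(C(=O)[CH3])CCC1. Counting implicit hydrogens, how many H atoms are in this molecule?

14

Walk through each heavy atom and fill implicit hydrogens from standard valence (C 4, N 3, O 2, S 2, halogen 1):
  atom 1: O, bond orders sum to 2 (valence 2) → 0 H
  atom 2: C, bond orders sum to 4 (valence 4) → 0 H
  atom 3: O, bond orders sum to 2 (valence 2) → 0 H
  atom 4: C, bond orders sum to 1 (valence 4) → 3 H
  atom 5: C, bond orders sum to 3 (valence 4) → 1 H
  atom 6: C, bond orders sum to 3 (valence 4) → 1 H
  atom 7: C, bond orders sum to 4 (valence 4) → 0 H
  atom 8: O, bond orders sum to 2 (valence 2) → 0 H
  atom 9: C with explicit H count 3
  atom 10: C, bond orders sum to 2 (valence 4) → 2 H
  atom 11: C, bond orders sum to 2 (valence 4) → 2 H
  atom 12: C, bond orders sum to 2 (valence 4) → 2 H
Total hydrogens: 14.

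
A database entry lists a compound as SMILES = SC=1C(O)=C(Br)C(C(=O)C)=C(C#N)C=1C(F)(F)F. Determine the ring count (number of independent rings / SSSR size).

In SMILES, each pair of matching ring-closure digits denotes one ring-closing bond; the number of such bonds equals the number of independent rings.
Ring-closure bonds here: 1.

1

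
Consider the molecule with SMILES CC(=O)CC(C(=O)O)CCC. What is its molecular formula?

Walk through each heavy atom and fill implicit hydrogens from standard valence (C 4, N 3, O 2, S 2, halogen 1):
  atom 1: C, bond orders sum to 1 (valence 4) → 3 H
  atom 2: C, bond orders sum to 4 (valence 4) → 0 H
  atom 3: O, bond orders sum to 2 (valence 2) → 0 H
  atom 4: C, bond orders sum to 2 (valence 4) → 2 H
  atom 5: C, bond orders sum to 3 (valence 4) → 1 H
  atom 6: C, bond orders sum to 4 (valence 4) → 0 H
  atom 7: O, bond orders sum to 2 (valence 2) → 0 H
  atom 8: O, bond orders sum to 1 (valence 2) → 1 H
  atom 9: C, bond orders sum to 2 (valence 4) → 2 H
  atom 10: C, bond orders sum to 2 (valence 4) → 2 H
  atom 11: C, bond orders sum to 1 (valence 4) → 3 H
Totals → C:8, H:14, O:3.
In Hill order: C8H14O3.

C8H14O3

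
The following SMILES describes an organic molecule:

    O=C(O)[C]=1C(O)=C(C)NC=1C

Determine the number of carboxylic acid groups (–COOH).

1

The carboxylic acid motif appears at heavy-atom position 2 in the SMILES.
Other groups present: 1 hydroxyl.
Carboxylic acid count: 1.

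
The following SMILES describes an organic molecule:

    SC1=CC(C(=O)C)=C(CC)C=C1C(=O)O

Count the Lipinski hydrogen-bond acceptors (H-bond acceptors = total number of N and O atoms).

3

N atoms: 0; O atoms: 3.
Lipinski HBA = 0 + 3 = 3.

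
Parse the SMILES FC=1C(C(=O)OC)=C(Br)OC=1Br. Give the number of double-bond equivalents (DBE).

4

Molecular formula: C6H3Br2FO3.
DoU = (2C + 2 + N − H − X) / 2, where X is the halogen count and O/S are ignored.
    = (2·6 + 2 + 0 − 3 − 3) / 2 = 8 / 2 = 4.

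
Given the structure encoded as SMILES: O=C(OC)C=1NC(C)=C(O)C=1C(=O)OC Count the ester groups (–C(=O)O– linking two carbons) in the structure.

The ester motif appears at heavy-atom positions 2, 12 in the SMILES.
Other groups present: 1 hydroxyl.
Ester count: 2.

2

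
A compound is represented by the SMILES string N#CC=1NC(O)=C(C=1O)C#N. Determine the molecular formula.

C6H3N3O2

Walk through each heavy atom and fill implicit hydrogens from standard valence (C 4, N 3, O 2, S 2, halogen 1):
  atom 1: N, bond orders sum to 3 (valence 3) → 0 H
  atom 2: C, bond orders sum to 4 (valence 4) → 0 H
  atom 3: C, bond orders sum to 4 (valence 4) → 0 H
  atom 4: N, bond orders sum to 2 (valence 3) → 1 H
  atom 5: C, bond orders sum to 4 (valence 4) → 0 H
  atom 6: O, bond orders sum to 1 (valence 2) → 1 H
  atom 7: C, bond orders sum to 4 (valence 4) → 0 H
  atom 8: C, bond orders sum to 4 (valence 4) → 0 H
  atom 9: O, bond orders sum to 1 (valence 2) → 1 H
  atom 10: C, bond orders sum to 4 (valence 4) → 0 H
  atom 11: N, bond orders sum to 3 (valence 3) → 0 H
Totals → C:6, H:3, N:3, O:2.
In Hill order: C6H3N3O2.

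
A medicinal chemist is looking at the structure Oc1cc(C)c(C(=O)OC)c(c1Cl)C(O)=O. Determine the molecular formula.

C10H9ClO5

Walk through each heavy atom and fill implicit hydrogens from standard valence (C 4, N 3, O 2, S 2, halogen 1); for lowercase aromatic atoms, an aromatic c carries 1 H when it has two neighbours and 0 H with three, and aromatic n carries 0 H:
  atom 1: O, bond orders sum to 1 (valence 2) → 1 H
  atom 2: aromatic c, 3 neighbours → 0 H
  atom 3: aromatic c, 2 neighbours → 1 H
  atom 4: aromatic c, 3 neighbours → 0 H
  atom 5: C, bond orders sum to 1 (valence 4) → 3 H
  atom 6: aromatic c, 3 neighbours → 0 H
  atom 7: C, bond orders sum to 4 (valence 4) → 0 H
  atom 8: O, bond orders sum to 2 (valence 2) → 0 H
  atom 9: O, bond orders sum to 2 (valence 2) → 0 H
  atom 10: C, bond orders sum to 1 (valence 4) → 3 H
  atom 11: aromatic c, 3 neighbours → 0 H
  atom 12: aromatic c, 3 neighbours → 0 H
  atom 13: Cl (halogen, monovalent) → 0 H
  atom 14: C, bond orders sum to 4 (valence 4) → 0 H
  atom 15: O, bond orders sum to 1 (valence 2) → 1 H
  atom 16: O, bond orders sum to 2 (valence 2) → 0 H
Totals → C:10, H:9, Cl:1, O:5.
In Hill order: C10H9ClO5.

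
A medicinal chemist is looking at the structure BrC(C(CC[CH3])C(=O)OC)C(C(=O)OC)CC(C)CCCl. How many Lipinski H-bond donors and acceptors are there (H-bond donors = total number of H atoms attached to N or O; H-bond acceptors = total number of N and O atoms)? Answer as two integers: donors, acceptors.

0, 4

Donors: find every N or O and count the H atoms it carries.
  atom 8 (O): bond orders sum to 2 → 0 H
  atom 9 (O): bond orders sum to 2 → 0 H
  atom 13 (O): bond orders sum to 2 → 0 H
  atom 14 (O): bond orders sum to 2 → 0 H
Lipinski HBD = 0.
Acceptors: N atoms = 0, O atoms = 4 → HBA = 4.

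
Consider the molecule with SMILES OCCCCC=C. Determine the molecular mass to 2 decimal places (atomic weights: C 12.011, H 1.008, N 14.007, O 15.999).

First, the molecular formula is C6H12O (counting implicit H from valence).
  C: 6 × 12.011 = 72.066
  H: 12 × 1.008 = 12.096
  O: 1 × 15.999 = 15.999
Sum: 6×12.011 + 12×1.008 + 1×15.999 = 100.161 → 100.16 g/mol.

100.16 g/mol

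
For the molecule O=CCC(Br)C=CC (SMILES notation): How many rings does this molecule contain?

0

In SMILES, each pair of matching ring-closure digits denotes one ring-closing bond; the number of such bonds equals the number of independent rings.
Ring-closure bonds here: 0.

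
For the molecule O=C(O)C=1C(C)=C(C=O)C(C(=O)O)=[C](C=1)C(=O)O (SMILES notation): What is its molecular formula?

C11H8O7

Walk through each heavy atom and fill implicit hydrogens from standard valence (C 4, N 3, O 2, S 2, halogen 1):
  atom 1: O, bond orders sum to 2 (valence 2) → 0 H
  atom 2: C, bond orders sum to 4 (valence 4) → 0 H
  atom 3: O, bond orders sum to 1 (valence 2) → 1 H
  atom 4: C, bond orders sum to 4 (valence 4) → 0 H
  atom 5: C, bond orders sum to 4 (valence 4) → 0 H
  atom 6: C, bond orders sum to 1 (valence 4) → 3 H
  atom 7: C, bond orders sum to 4 (valence 4) → 0 H
  atom 8: C, bond orders sum to 3 (valence 4) → 1 H
  atom 9: O, bond orders sum to 2 (valence 2) → 0 H
  atom 10: C, bond orders sum to 4 (valence 4) → 0 H
  atom 11: C, bond orders sum to 4 (valence 4) → 0 H
  atom 12: O, bond orders sum to 2 (valence 2) → 0 H
  atom 13: O, bond orders sum to 1 (valence 2) → 1 H
  atom 14: C with explicit H count 0
  atom 15: C, bond orders sum to 3 (valence 4) → 1 H
  atom 16: C, bond orders sum to 4 (valence 4) → 0 H
  atom 17: O, bond orders sum to 2 (valence 2) → 0 H
  atom 18: O, bond orders sum to 1 (valence 2) → 1 H
Totals → C:11, H:8, O:7.
In Hill order: C11H8O7.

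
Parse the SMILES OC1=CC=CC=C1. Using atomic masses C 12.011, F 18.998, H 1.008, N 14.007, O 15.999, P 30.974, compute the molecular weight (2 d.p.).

94.11 g/mol

First, the molecular formula is C6H6O (counting implicit H from valence).
  C: 6 × 12.011 = 72.066
  H: 6 × 1.008 = 6.048
  O: 1 × 15.999 = 15.999
Sum: 6×12.011 + 6×1.008 + 1×15.999 = 94.113 → 94.11 g/mol.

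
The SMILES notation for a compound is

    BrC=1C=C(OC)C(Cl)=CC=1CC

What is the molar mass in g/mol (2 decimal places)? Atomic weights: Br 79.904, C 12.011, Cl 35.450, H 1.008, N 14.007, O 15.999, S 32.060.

249.53 g/mol

First, the molecular formula is C9H10BrClO (counting implicit H from valence).
  Br: 1 × 79.904 = 79.904
  C: 9 × 12.011 = 108.099
  Cl: 1 × 35.450 = 35.450
  H: 10 × 1.008 = 10.080
  O: 1 × 15.999 = 15.999
Sum: 1×79.904 + 9×12.011 + 1×35.450 + 10×1.008 + 1×15.999 = 249.532 → 249.53 g/mol.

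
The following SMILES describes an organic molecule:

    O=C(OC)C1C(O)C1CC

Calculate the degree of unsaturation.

2

Molecular formula: C7H12O3.
DoU = (2C + 2 + N − H − X) / 2, where X is the halogen count and O/S are ignored.
    = (2·7 + 2 + 0 − 12 − 0) / 2 = 4 / 2 = 2.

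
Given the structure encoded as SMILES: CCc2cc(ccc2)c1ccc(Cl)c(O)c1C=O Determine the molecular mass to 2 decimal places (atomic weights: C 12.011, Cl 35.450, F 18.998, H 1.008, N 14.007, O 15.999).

260.72 g/mol

First, the molecular formula is C15H13ClO2 (counting implicit H from valence).
  C: 15 × 12.011 = 180.165
  Cl: 1 × 35.450 = 35.450
  H: 13 × 1.008 = 13.104
  O: 2 × 15.999 = 31.998
Sum: 15×12.011 + 1×35.450 + 13×1.008 + 2×15.999 = 260.717 → 260.72 g/mol.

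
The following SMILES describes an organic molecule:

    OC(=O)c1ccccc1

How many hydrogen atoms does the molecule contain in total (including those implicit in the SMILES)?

Walk through each heavy atom and fill implicit hydrogens from standard valence (C 4, N 3, O 2, S 2, halogen 1); for lowercase aromatic atoms, an aromatic c carries 1 H when it has two neighbours and 0 H with three, and aromatic n carries 0 H:
  atom 1: O, bond orders sum to 1 (valence 2) → 1 H
  atom 2: C, bond orders sum to 4 (valence 4) → 0 H
  atom 3: O, bond orders sum to 2 (valence 2) → 0 H
  atom 4: aromatic c, 3 neighbours → 0 H
  atom 5: aromatic c, 2 neighbours → 1 H
  atom 6: aromatic c, 2 neighbours → 1 H
  atom 7: aromatic c, 2 neighbours → 1 H
  atom 8: aromatic c, 2 neighbours → 1 H
  atom 9: aromatic c, 2 neighbours → 1 H
Total hydrogens: 6.

6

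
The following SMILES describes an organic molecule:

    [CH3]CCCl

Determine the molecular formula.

C3H7Cl

Walk through each heavy atom and fill implicit hydrogens from standard valence (C 4, N 3, O 2, S 2, halogen 1):
  atom 1: C with explicit H count 3
  atom 2: C, bond orders sum to 2 (valence 4) → 2 H
  atom 3: C, bond orders sum to 2 (valence 4) → 2 H
  atom 4: Cl (halogen, monovalent) → 0 H
Totals → C:3, H:7, Cl:1.
In Hill order: C3H7Cl.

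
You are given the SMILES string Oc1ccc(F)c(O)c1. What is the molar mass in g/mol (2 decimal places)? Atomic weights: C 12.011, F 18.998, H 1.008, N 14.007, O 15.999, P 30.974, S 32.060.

128.10 g/mol

First, the molecular formula is C6H5FO2 (counting implicit H from valence).
  C: 6 × 12.011 = 72.066
  F: 1 × 18.998 = 18.998
  H: 5 × 1.008 = 5.040
  O: 2 × 15.999 = 31.998
Sum: 6×12.011 + 1×18.998 + 5×1.008 + 2×15.999 = 128.102 → 128.10 g/mol.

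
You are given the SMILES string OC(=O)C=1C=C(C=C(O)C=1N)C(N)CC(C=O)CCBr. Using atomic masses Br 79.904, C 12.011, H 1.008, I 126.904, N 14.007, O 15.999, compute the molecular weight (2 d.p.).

345.19 g/mol

First, the molecular formula is C13H17BrN2O4 (counting implicit H from valence).
  Br: 1 × 79.904 = 79.904
  C: 13 × 12.011 = 156.143
  H: 17 × 1.008 = 17.136
  N: 2 × 14.007 = 28.014
  O: 4 × 15.999 = 63.996
Sum: 1×79.904 + 13×12.011 + 17×1.008 + 2×14.007 + 4×15.999 = 345.193 → 345.19 g/mol.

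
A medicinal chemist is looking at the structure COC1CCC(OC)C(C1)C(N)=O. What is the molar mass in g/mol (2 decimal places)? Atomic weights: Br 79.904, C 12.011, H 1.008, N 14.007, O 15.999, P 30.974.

First, the molecular formula is C9H17NO3 (counting implicit H from valence).
  C: 9 × 12.011 = 108.099
  H: 17 × 1.008 = 17.136
  N: 1 × 14.007 = 14.007
  O: 3 × 15.999 = 47.997
Sum: 9×12.011 + 17×1.008 + 1×14.007 + 3×15.999 = 187.239 → 187.24 g/mol.

187.24 g/mol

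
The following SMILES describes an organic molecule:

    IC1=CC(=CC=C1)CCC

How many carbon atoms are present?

Count every carbon token in the SMILES (each C, including those in ring-closure positions and inside branches).
Carbon count: 9.

9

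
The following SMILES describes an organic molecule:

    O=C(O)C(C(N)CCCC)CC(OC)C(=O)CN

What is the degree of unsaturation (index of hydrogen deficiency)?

Degree of unsaturation = (number of rings) + (number of π bonds).
Ring closures in the SMILES: 0.
π bonds: 2 double bonds (each 1 DoU) → 2 DoU from unsaturation.
Total DoU = 0 + 2 = 2.

2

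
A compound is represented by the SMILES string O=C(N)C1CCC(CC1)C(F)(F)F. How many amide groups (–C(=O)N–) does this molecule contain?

1

The amide motif appears at heavy-atom position 2 in the SMILES.
Amide count: 1.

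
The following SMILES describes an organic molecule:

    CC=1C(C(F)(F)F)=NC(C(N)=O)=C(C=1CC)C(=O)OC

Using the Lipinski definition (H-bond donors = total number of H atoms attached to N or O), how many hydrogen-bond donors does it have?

Donors: find every N or O and count the H atoms it carries.
  atom 8 (N): bond orders sum to 3 → 0 H
  atom 11 (N): bond orders sum to 1 → 2 H
  atom 12 (O): bond orders sum to 2 → 0 H
  atom 18 (O): bond orders sum to 2 → 0 H
  atom 19 (O): bond orders sum to 2 → 0 H
Lipinski HBD = 2.

2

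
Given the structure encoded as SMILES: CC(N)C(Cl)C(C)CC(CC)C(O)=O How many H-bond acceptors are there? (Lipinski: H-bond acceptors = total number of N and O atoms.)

3

N atoms: 1; O atoms: 2.
Lipinski HBA = 1 + 2 = 3.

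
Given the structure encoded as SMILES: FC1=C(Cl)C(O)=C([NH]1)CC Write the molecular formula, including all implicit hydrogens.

Walk through each heavy atom and fill implicit hydrogens from standard valence (C 4, N 3, O 2, S 2, halogen 1):
  atom 1: F (halogen, monovalent) → 0 H
  atom 2: C, bond orders sum to 4 (valence 4) → 0 H
  atom 3: C, bond orders sum to 4 (valence 4) → 0 H
  atom 4: Cl (halogen, monovalent) → 0 H
  atom 5: C, bond orders sum to 4 (valence 4) → 0 H
  atom 6: O, bond orders sum to 1 (valence 2) → 1 H
  atom 7: C, bond orders sum to 4 (valence 4) → 0 H
  atom 8: N with explicit H count 1
  atom 9: C, bond orders sum to 2 (valence 4) → 2 H
  atom 10: C, bond orders sum to 1 (valence 4) → 3 H
Totals → C:6, H:7, Cl:1, F:1, N:1, O:1.

C6H7ClFNO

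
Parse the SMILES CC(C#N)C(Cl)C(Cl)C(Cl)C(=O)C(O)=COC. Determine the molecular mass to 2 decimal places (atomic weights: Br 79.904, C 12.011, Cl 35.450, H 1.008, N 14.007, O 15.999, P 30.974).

300.56 g/mol

First, the molecular formula is C10H12Cl3NO3 (counting implicit H from valence).
  C: 10 × 12.011 = 120.110
  Cl: 3 × 35.450 = 106.350
  H: 12 × 1.008 = 12.096
  N: 1 × 14.007 = 14.007
  O: 3 × 15.999 = 47.997
Sum: 10×12.011 + 3×35.450 + 12×1.008 + 1×14.007 + 3×15.999 = 300.560 → 300.56 g/mol.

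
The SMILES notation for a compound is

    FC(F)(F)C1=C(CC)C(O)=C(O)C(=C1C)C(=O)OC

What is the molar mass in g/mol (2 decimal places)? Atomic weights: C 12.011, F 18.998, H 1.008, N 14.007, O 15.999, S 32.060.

First, the molecular formula is C12H13F3O4 (counting implicit H from valence).
  C: 12 × 12.011 = 144.132
  F: 3 × 18.998 = 56.994
  H: 13 × 1.008 = 13.104
  O: 4 × 15.999 = 63.996
Sum: 12×12.011 + 3×18.998 + 13×1.008 + 4×15.999 = 278.226 → 278.23 g/mol.

278.23 g/mol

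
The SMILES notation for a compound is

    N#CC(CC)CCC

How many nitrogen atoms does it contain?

1

Scan the SMILES for N atoms (remember two-letter symbols like Cl and Br are single atoms).
Nitrogen count: 1.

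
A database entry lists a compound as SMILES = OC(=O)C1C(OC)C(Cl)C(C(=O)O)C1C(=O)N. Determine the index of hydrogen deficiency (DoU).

Molecular formula: C9H12ClNO6.
DoU = (2C + 2 + N − H − X) / 2, where X is the halogen count and O/S are ignored.
    = (2·9 + 2 + 1 − 12 − 1) / 2 = 8 / 2 = 4.

4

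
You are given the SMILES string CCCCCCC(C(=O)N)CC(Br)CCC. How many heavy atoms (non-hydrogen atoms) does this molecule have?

16

Every atom symbol written in the SMILES (organic subset) is one heavy atom; implicit H are not written.
Heavy atoms by element → Br:1, C:13, N:1, O:1.
Total: 16.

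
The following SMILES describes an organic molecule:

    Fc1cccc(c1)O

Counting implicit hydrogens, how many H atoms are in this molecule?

5

Walk through each heavy atom and fill implicit hydrogens from standard valence (C 4, N 3, O 2, S 2, halogen 1); for lowercase aromatic atoms, an aromatic c carries 1 H when it has two neighbours and 0 H with three, and aromatic n carries 0 H:
  atom 1: F (halogen, monovalent) → 0 H
  atom 2: aromatic c, 3 neighbours → 0 H
  atom 3: aromatic c, 2 neighbours → 1 H
  atom 4: aromatic c, 2 neighbours → 1 H
  atom 5: aromatic c, 2 neighbours → 1 H
  atom 6: aromatic c, 3 neighbours → 0 H
  atom 7: aromatic c, 2 neighbours → 1 H
  atom 8: O, bond orders sum to 1 (valence 2) → 1 H
Total hydrogens: 5.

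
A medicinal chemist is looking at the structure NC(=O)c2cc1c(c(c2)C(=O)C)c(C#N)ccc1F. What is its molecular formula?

Walk through each heavy atom and fill implicit hydrogens from standard valence (C 4, N 3, O 2, S 2, halogen 1); for lowercase aromatic atoms, an aromatic c carries 1 H when it has two neighbours and 0 H with three, and aromatic n carries 0 H:
  atom 1: N, bond orders sum to 1 (valence 3) → 2 H
  atom 2: C, bond orders sum to 4 (valence 4) → 0 H
  atom 3: O, bond orders sum to 2 (valence 2) → 0 H
  atom 4: aromatic c, 3 neighbours → 0 H
  atom 5: aromatic c, 2 neighbours → 1 H
  atom 6: aromatic c, 3 neighbours → 0 H
  atom 7: aromatic c, 3 neighbours → 0 H
  atom 8: aromatic c, 3 neighbours → 0 H
  atom 9: aromatic c, 2 neighbours → 1 H
  atom 10: C, bond orders sum to 4 (valence 4) → 0 H
  atom 11: O, bond orders sum to 2 (valence 2) → 0 H
  atom 12: C, bond orders sum to 1 (valence 4) → 3 H
  atom 13: aromatic c, 3 neighbours → 0 H
  atom 14: C, bond orders sum to 4 (valence 4) → 0 H
  atom 15: N, bond orders sum to 3 (valence 3) → 0 H
  atom 16: aromatic c, 2 neighbours → 1 H
  atom 17: aromatic c, 2 neighbours → 1 H
  atom 18: aromatic c, 3 neighbours → 0 H
  atom 19: F (halogen, monovalent) → 0 H
Totals → C:14, H:9, F:1, N:2, O:2.
In Hill order: C14H9FN2O2.

C14H9FN2O2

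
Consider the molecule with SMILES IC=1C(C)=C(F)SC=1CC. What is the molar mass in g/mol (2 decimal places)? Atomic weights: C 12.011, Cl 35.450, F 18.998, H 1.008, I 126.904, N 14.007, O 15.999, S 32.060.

First, the molecular formula is C7H8FIS (counting implicit H from valence).
  C: 7 × 12.011 = 84.077
  F: 1 × 18.998 = 18.998
  H: 8 × 1.008 = 8.064
  I: 1 × 126.904 = 126.904
  S: 1 × 32.060 = 32.060
Sum: 7×12.011 + 1×18.998 + 8×1.008 + 1×126.904 + 1×32.060 = 270.103 → 270.10 g/mol.

270.10 g/mol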